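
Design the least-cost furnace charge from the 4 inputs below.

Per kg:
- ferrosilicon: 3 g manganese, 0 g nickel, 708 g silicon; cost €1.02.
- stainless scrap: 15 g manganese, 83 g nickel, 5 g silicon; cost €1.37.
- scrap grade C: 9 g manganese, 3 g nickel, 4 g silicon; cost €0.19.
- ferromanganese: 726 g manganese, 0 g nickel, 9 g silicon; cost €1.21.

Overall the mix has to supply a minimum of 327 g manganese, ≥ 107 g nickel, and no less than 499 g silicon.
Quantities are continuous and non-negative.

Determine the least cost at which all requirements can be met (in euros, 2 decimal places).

Treat it as an LP. Let x1 = kg of ferrosilicon, x2 = kg of stainless scrap, x3 = kg of scrap grade C, x4 = kg of ferromanganese.
Minimize 1.02x1 + 1.37x2 + 0.19x3 + 1.21x4 subject to:
  3x1 + 15x2 + 9x3 + 726x4 ≥ 327   (manganese)
  83x2 + 3x3 ≥ 107   (nickel)
  708x1 + 5x2 + 4x3 + 9x4 ≥ 499   (silicon)
  x1, x2, x3, x4 ≥ 0.
The optimal basis is {ferrosilicon, stainless scrap, ferromanganese}; scrap grade C drops out. There the manganese, nickel, silicon constraints are tight.
Optimal quantities: ferrosilicon = 0.6903 kg, stainless scrap = 1.289 kg, ferromanganese = 0.4209 kg.
Hence cost = 1.02·0.6903 + 1.37·1.289 + 1.21·0.4209 = €2.9793.

€2.98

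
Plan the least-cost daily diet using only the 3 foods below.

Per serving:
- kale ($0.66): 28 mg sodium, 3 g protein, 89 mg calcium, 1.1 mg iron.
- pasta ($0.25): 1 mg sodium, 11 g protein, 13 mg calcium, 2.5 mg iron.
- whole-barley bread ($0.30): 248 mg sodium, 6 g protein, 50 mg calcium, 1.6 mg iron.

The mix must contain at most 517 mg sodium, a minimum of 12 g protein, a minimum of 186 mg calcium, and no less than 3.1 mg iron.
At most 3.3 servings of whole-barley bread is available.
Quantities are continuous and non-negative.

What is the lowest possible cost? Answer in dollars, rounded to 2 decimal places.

Set it up as a linear program. Let x1 = servings of kale, x2 = servings of pasta, x3 = servings of whole-barley bread.
min 0.66x1 + 0.25x2 + 0.3x3 with:
  28x1 + 1x2 + 248x3 ≤ 517   (sodium)
  3x1 + 11x2 + 6x3 ≥ 12   (protein)
  89x1 + 13x2 + 50x3 ≥ 186   (calcium)
  1.1x1 + 2.5x2 + 1.6x3 ≥ 3.1   (iron)
  x3 ≤ 3.3
  x1, x2, x3 ≥ 0.
The minimum-cost mix takes nothing from pasta — only kale, whole-barley bread. The sodium and calcium requirements are met with equality.
That vertex is x1 = 0.9809, x3 = 1.974.
Total cost: 0.66·0.9809 + 0.3·1.974 = 1.2396.

$1.24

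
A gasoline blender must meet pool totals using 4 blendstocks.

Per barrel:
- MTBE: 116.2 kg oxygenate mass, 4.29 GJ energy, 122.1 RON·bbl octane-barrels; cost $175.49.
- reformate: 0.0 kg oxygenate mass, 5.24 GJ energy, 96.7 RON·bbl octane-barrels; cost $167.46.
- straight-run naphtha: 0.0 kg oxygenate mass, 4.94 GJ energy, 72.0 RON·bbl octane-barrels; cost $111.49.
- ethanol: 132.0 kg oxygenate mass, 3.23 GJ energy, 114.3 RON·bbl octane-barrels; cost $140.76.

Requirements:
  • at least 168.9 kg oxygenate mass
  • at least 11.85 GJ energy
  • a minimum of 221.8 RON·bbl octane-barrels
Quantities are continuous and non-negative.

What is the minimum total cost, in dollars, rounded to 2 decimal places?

Treat it as an LP. Let x1 = barrels of MTBE, x2 = barrels of reformate, x3 = barrels of straight-run naphtha, x4 = barrels of ethanol.
Minimise 175.49x1 + 167.46x2 + 111.49x3 + 140.76x4 s.t.:
  116.2x1 + 132x4 ≥ 168.9   (oxygenate mass)
  4.29x1 + 5.24x2 + 4.94x3 + 3.23x4 ≥ 11.85   (energy)
  122.1x1 + 96.7x2 + 72x3 + 114.3x4 ≥ 221.8   (octane-barrels)
  x1, x2, x3, x4 ≥ 0.
The optimal basis is {straight-run naphtha, ethanol}; MTBE, reformate drop out. Binding constraints: oxygenate mass and energy.
So straight-run naphtha = 1.5622 barrels, ethanol = 1.2795 barrels.
Hence cost = 111.49·1.5622 + 140.76·1.2795 = $354.2721.

$354.27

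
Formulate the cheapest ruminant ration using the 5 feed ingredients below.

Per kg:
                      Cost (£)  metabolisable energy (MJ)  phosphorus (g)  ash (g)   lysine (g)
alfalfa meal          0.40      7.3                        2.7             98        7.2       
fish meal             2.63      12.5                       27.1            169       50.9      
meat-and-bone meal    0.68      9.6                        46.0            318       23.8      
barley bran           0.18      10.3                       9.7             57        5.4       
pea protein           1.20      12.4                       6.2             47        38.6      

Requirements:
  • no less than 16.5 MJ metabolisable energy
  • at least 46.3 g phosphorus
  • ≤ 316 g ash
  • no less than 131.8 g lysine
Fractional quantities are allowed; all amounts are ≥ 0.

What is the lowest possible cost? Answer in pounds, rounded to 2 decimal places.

£4.10

Let x1 = kg of alfalfa meal, x2 = kg of fish meal, x3 = kg of meat-and-bone meal, x4 = kg of barley bran, x5 = kg of pea protein.
Minimize 0.4x1 + 2.63x2 + 0.68x3 + 0.18x4 + 1.2x5 with:
  7.3x1 + 12.5x2 + 9.6x3 + 10.3x4 + 12.4x5 ≥ 16.5   (metabolisable energy)
  2.7x1 + 27.1x2 + 46x3 + 9.7x4 + 6.2x5 ≥ 46.3   (phosphorus)
  98x1 + 169x2 + 318x3 + 57x4 + 47x5 ≤ 316   (ash)
  7.2x1 + 50.9x2 + 23.8x3 + 5.4x4 + 38.6x5 ≥ 131.8   (lysine)
  x1, x2, x3, x4, x5 ≥ 0.
The minimum-cost mix takes nothing from alfalfa meal, fish meal — only meat-and-bone meal, barley bran, pea protein. The phosphorus, ash, lysine requirements are met with equality.
Optimal quantities: meat-and-bone meal = 0.2499 kg, barley bran = 1.652 kg, pea protein = 3.029 kg.
Cost = 0.68·0.2499 + 0.18·1.652 + 1.2·3.029 = 4.1021.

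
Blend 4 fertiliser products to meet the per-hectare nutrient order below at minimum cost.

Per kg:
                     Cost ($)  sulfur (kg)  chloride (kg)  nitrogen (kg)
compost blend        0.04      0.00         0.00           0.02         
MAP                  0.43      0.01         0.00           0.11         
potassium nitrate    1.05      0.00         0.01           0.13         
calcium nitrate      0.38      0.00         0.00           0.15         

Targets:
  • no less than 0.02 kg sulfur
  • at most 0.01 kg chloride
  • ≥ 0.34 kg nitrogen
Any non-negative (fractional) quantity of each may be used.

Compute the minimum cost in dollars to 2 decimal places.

$1.10

This is a linear program. Let x1 = kg of compost blend, x2 = kg of MAP, x3 = kg of potassium nitrate, x4 = kg of calcium nitrate.
min 0.04x1 + 0.43x2 + 1.05x3 + 0.38x4 subject to:
  0.01x2 ≥ 0.02   (sulfur)
  0.01x3 ≤ 0.01   (chloride)
  0.02x1 + 0.11x2 + 0.13x3 + 0.15x4 ≥ 0.34   (nitrogen)
  x1, x2, x3, x4 ≥ 0.
At the optimum only compost blend, MAP are positive (potassium nitrate, calcium nitrate = 0). Binding constraints: sulfur and nitrogen.
Optimal quantities: compost blend = 6 kg, MAP = 2 kg.
Objective = 0.04·6 + 0.43·2 = 1.1000.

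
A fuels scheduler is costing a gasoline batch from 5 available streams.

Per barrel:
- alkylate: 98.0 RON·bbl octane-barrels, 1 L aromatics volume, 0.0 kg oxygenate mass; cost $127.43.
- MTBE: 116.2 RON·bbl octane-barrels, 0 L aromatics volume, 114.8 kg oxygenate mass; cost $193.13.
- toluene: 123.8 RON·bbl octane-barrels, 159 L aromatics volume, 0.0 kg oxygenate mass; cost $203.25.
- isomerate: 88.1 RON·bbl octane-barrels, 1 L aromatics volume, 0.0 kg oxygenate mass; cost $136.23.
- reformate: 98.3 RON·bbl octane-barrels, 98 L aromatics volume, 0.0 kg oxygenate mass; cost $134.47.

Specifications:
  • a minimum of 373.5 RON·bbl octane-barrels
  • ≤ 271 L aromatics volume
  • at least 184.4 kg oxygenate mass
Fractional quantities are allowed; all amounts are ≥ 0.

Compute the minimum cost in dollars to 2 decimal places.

$553.18

Treat it as an LP. Let x1 = barrels of alkylate, x2 = barrels of MTBE, x3 = barrels of toluene, x4 = barrels of isomerate, x5 = barrels of reformate.
min 127.43x1 + 193.13x2 + 203.25x3 + 136.23x4 + 134.47x5 s.t.:
  98x1 + 116.2x2 + 123.8x3 + 88.1x4 + 98.3x5 ≥ 373.5   (octane-barrels)
  1x1 + 159x3 + 1x4 + 98x5 ≤ 271   (aromatics volume)
  114.8x2 ≥ 184.4   (oxygenate mass)
  x1, x2, x3, x4, x5 ≥ 0.
The cheapest feasible vertex uses only alkylate, MTBE; toluene, isomerate, reformate are not used. There the octane-barrels and oxygenate mass constraints are tight.
Solving gives x1 = 1.907, x2 = 1.606.
Cost = 127.43·1.907 + 193.13·1.606 = 553.1758.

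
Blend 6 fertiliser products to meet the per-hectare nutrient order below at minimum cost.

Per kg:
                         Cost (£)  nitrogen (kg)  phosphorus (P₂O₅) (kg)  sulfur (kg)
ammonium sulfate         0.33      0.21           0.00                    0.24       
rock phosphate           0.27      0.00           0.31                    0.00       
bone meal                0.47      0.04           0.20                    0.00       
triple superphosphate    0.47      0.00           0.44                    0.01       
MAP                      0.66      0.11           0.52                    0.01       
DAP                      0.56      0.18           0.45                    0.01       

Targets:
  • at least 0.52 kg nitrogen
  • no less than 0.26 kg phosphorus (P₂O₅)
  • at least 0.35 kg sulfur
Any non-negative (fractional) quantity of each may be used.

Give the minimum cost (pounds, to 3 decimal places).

Let x1 = kg of ammonium sulfate, x2 = kg of rock phosphate, x3 = kg of bone meal, x4 = kg of triple superphosphate, x5 = kg of MAP, x6 = kg of DAP.
Minimize 0.33x1 + 0.27x2 + 0.47x3 + 0.47x4 + 0.66x5 + 0.56x6 with:
  0.21x1 + 0.04x3 + 0.11x5 + 0.18x6 ≥ 0.52   (nitrogen)
  0.31x2 + 0.2x3 + 0.44x4 + 0.52x5 + 0.45x6 ≥ 0.26   (phosphorus (P₂O₅))
  0.24x1 + 0.01x4 + 0.01x5 + 0.01x6 ≥ 0.35   (sulfur)
  x1, x2, x3, x4, x5, x6 ≥ 0.
At the optimum only ammonium sulfate, DAP are positive (rock phosphate, bone meal, triple superphosphate, MAP = 0). The nitrogen and phosphorus (P₂O₅) requirements are met with equality.
That vertex is x1 = 1.981, x6 = 0.5778.
Total cost: 0.33·1.981 + 0.56·0.5778 = 0.97730.

£0.977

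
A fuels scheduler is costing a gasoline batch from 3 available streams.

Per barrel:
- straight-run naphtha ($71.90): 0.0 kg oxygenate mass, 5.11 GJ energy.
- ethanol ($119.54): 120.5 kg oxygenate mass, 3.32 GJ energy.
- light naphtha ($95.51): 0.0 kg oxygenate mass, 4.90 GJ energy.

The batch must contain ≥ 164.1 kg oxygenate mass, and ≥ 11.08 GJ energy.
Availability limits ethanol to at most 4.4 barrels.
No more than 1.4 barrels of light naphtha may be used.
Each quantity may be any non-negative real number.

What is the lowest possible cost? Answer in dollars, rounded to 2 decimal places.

Let x1 = barrels of straight-run naphtha, x2 = barrels of ethanol, x3 = barrels of light naphtha.
min 71.9x1 + 119.54x2 + 95.51x3 s.t.:
  120.5x2 ≥ 164.1   (oxygenate mass)
  5.11x1 + 3.32x2 + 4.9x3 ≥ 11.08   (energy)
  x2 ≤ 4.4
  x3 ≤ 1.4
  x1, x2, x3 ≥ 0.
The optimal basis is {straight-run naphtha, ethanol}; light naphtha drops out. The oxygenate mass and energy requirements are met with equality.
Solving gives x1 = 1.28351, x2 = 1.36183.
Objective = 71.9·1.28351 + 119.54·1.36183 = 255.0775.

$255.08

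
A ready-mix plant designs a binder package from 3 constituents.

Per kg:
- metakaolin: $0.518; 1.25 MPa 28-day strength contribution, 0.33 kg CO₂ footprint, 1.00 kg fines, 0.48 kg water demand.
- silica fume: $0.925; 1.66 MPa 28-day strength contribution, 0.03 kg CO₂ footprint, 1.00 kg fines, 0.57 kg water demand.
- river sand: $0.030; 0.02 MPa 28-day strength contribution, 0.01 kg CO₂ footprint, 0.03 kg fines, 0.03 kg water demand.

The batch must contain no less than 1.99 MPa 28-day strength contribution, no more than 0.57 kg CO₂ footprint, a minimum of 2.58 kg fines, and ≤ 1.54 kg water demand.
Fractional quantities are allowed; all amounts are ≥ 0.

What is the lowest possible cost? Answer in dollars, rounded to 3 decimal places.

Treat it as an LP. Let x1 = kg of metakaolin, x2 = kg of silica fume, x3 = kg of river sand.
Minimize 0.518x1 + 0.925x2 + 0.03x3 s.t.:
  1.25x1 + 1.66x2 + 0.02x3 ≥ 1.99   (28-day strength contribution)
  0.33x1 + 0.03x2 + 0.01x3 ≤ 0.57   (CO₂ footprint)
  1x1 + 1x2 + 0.03x3 ≥ 2.58   (fines)
  0.48x1 + 0.57x2 + 0.03x3 ≤ 1.54   (water demand)
  x1, x2, x3 ≥ 0.
At the optimum only metakaolin, silica fume are positive (river sand = 0). There the CO₂ footprint and fines constraints are tight.
Optimal quantities: metakaolin = 1.642 kg, silica fume = 0.938 kg.
Hence cost = 0.518·1.642 + 0.925·0.938 = $1.71821.

$1.718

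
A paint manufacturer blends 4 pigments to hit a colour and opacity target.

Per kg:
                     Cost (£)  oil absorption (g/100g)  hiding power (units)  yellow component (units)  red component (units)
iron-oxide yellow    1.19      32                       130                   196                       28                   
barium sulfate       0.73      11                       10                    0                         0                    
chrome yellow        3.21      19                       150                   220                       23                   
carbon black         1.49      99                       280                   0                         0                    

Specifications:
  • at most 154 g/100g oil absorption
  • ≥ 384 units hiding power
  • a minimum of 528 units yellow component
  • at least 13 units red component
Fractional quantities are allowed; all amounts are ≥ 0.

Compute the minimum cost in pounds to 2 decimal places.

Set it up as a linear program. Let x1 = kg of iron-oxide yellow, x2 = kg of barium sulfate, x3 = kg of chrome yellow, x4 = kg of carbon black.
Minimise 1.19x1 + 0.73x2 + 3.21x3 + 1.49x4 s.t.:
  32x1 + 11x2 + 19x3 + 99x4 ≤ 154   (oil absorption)
  130x1 + 10x2 + 150x3 + 280x4 ≥ 384   (hiding power)
  196x1 + 220x3 ≥ 528   (yellow component)
  28x1 + 23x3 ≥ 13   (red component)
  x1, x2, x3, x4 ≥ 0.
The minimum-cost mix takes nothing from barium sulfate, chrome yellow — only iron-oxide yellow, carbon black. The hiding power and yellow component requirements are met with equality.
Optimal quantities: iron-oxide yellow = 2.694 kg, carbon black = 0.1207 kg.
Hence cost = 1.19·2.694 + 1.49·0.1207 = £3.3857.

£3.39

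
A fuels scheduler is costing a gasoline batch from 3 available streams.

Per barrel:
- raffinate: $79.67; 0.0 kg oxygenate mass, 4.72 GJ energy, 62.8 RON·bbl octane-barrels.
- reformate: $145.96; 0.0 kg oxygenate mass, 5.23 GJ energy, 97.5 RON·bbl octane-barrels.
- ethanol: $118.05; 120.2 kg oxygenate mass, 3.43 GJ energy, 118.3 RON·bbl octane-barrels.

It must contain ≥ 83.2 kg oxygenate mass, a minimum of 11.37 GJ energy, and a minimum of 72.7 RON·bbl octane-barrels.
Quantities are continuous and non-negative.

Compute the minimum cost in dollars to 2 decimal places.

Treat it as an LP. Let x1 = barrels of raffinate, x2 = barrels of reformate, x3 = barrels of ethanol.
Minimise 79.67x1 + 145.96x2 + 118.05x3 with:
  120.2x3 ≥ 83.2   (oxygenate mass)
  4.72x1 + 5.23x2 + 3.43x3 ≥ 11.37   (energy)
  62.8x1 + 97.5x2 + 118.3x3 ≥ 72.7   (octane-barrels)
  x1, x2, x3 ≥ 0.
The optimal basis is {raffinate, ethanol}; reformate drops out. The oxygenate mass and energy requirements are met with equality.
So raffinate = 1.9059 barrels, ethanol = 0.69218 barrels.
Hence cost = 79.67·1.9059 + 118.05·0.69218 = $233.5549.

$233.55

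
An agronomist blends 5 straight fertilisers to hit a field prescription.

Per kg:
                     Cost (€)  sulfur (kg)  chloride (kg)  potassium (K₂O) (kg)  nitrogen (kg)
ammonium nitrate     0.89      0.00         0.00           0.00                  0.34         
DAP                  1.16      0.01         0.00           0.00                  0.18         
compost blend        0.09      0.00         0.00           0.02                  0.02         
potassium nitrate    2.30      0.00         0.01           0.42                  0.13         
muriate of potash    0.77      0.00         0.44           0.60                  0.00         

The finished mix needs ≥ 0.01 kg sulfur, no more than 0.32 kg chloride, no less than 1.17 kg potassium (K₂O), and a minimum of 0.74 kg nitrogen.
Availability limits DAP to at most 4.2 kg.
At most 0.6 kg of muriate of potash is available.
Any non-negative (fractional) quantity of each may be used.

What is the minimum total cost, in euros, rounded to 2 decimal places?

Let x1 = kg of ammonium nitrate, x2 = kg of DAP, x3 = kg of compost blend, x4 = kg of potassium nitrate, x5 = kg of muriate of potash.
Minimize 0.89x1 + 1.16x2 + 0.09x3 + 2.3x4 + 0.77x5 s.t.:
  0.01x2 ≥ 0.01   (sulfur)
  0.01x4 + 0.44x5 ≤ 0.32   (chloride)
  0.02x3 + 0.42x4 + 0.6x5 ≥ 1.17   (potassium (K₂O))
  0.34x1 + 0.18x2 + 0.02x3 + 0.13x4 ≥ 0.74   (nitrogen)
  x2 ≤ 4.2
  x5 ≤ 0.6
  x1, x2, x3, x4, x5 ≥ 0.
The minimum-cost mix takes nothing from ammonium nitrate, potassium nitrate — only DAP, compost blend, muriate of potash. There the sulfur, potassium (K₂O), the muriate of potash cap constraints are tight.
That vertex is x2 = 1, x3 = 40.5, x5 = 0.6.
Cost = 1.16·1 + 0.09·40.5 + 0.77·0.6 = 5.2670.

€5.27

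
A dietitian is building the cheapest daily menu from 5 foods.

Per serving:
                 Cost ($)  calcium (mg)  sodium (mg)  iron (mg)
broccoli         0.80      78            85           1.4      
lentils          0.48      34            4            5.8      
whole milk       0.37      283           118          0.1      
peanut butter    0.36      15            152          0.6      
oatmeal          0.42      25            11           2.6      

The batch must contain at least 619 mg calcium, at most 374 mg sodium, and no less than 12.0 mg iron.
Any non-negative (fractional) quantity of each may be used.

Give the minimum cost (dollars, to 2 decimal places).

$1.70

This is a linear program. Let x1 = servings of broccoli, x2 = servings of lentils, x3 = servings of whole milk, x4 = servings of peanut butter, x5 = servings of oatmeal.
Minimise 0.8x1 + 0.48x2 + 0.37x3 + 0.36x4 + 0.42x5 subject to:
  78x1 + 34x2 + 283x3 + 15x4 + 25x5 ≥ 619   (calcium)
  85x1 + 4x2 + 118x3 + 152x4 + 11x5 ≤ 374   (sodium)
  1.4x1 + 5.8x2 + 0.1x3 + 0.6x4 + 2.6x5 ≥ 12   (iron)
  x1, x2, x3, x4, x5 ≥ 0.
At the optimum only lentils, whole milk are positive (broccoli, peanut butter, oatmeal = 0). The calcium and iron requirements are met with equality.
That vertex is x2 = 2.035, x3 = 1.943.
Hence cost = 0.48·2.035 + 0.37·1.943 = $1.6957.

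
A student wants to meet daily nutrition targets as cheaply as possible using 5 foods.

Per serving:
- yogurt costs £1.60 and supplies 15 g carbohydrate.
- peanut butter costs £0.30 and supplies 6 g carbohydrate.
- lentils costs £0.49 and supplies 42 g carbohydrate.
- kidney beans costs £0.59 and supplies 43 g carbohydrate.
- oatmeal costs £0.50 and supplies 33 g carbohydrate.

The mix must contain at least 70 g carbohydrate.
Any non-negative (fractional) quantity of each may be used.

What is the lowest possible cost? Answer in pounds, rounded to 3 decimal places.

£0.817

Let x1 = servings of yogurt, x2 = servings of peanut butter, x3 = servings of lentils, x4 = servings of kidney beans, x5 = servings of oatmeal.
Minimise 1.6x1 + 0.3x2 + 0.49x3 + 0.59x4 + 0.5x5 subject to:
  15x1 + 6x2 + 42x3 + 43x4 + 33x5 ≥ 70   (carbohydrate)
  x1, x2, x3, x4, x5 ≥ 0.
The minimum-cost mix takes nothing from yogurt, peanut butter, kidney beans, oatmeal — only lentils. Binding constraint: carbohydrate.
That vertex is x3 = 1.667.
Hence cost = 0.49·1.667 = £0.81683.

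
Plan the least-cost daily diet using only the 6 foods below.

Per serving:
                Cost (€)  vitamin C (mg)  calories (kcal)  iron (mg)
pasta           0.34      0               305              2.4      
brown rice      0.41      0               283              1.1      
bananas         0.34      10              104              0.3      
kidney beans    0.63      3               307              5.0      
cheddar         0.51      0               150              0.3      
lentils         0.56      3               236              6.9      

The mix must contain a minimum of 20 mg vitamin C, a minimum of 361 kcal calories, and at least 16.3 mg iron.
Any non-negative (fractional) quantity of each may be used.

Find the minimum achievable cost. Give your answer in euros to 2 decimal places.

This is a linear program. Let x1 = servings of pasta, x2 = servings of brown rice, x3 = servings of bananas, x4 = servings of kidney beans, x5 = servings of cheddar, x6 = servings of lentils.
min 0.34x1 + 0.41x2 + 0.34x3 + 0.63x4 + 0.51x5 + 0.56x6 subject to:
  10x3 + 3x4 + 3x6 ≥ 20   (vitamin C)
  305x1 + 283x2 + 104x3 + 307x4 + 150x5 + 236x6 ≥ 361   (calories)
  2.4x1 + 1.1x2 + 0.3x3 + 5x4 + 0.3x5 + 6.9x6 ≥ 16.3   (iron)
  x1, x2, x3, x4, x5, x6 ≥ 0.
The minimum-cost mix takes nothing from pasta, brown rice, kidney beans, cheddar — only bananas, lentils. Binding constraints: vitamin C and iron.
That vertex is x3 = 1.308, x6 = 2.305.
Objective = 0.34·1.308 + 0.56·2.305 = 1.7355.

€1.74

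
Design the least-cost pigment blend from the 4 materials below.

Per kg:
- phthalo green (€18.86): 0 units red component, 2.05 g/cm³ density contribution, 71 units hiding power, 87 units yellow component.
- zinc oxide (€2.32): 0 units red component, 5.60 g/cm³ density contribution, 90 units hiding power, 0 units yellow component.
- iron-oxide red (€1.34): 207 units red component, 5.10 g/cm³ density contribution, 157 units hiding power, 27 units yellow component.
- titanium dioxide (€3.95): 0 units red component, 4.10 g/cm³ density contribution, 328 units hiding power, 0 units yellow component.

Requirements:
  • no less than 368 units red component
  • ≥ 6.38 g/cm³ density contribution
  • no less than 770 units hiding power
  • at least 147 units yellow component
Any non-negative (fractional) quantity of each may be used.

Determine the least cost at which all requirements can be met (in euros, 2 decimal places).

€7.30

Set it up as a linear program. Let x1 = kg of phthalo green, x2 = kg of zinc oxide, x3 = kg of iron-oxide red, x4 = kg of titanium dioxide.
min 18.86x1 + 2.32x2 + 1.34x3 + 3.95x4 s.t.:
  207x3 ≥ 368   (red component)
  2.05x1 + 5.6x2 + 5.1x3 + 4.1x4 ≥ 6.38   (density contribution)
  71x1 + 90x2 + 157x3 + 328x4 ≥ 770   (hiding power)
  87x1 + 27x3 ≥ 147   (yellow component)
  x1, x2, x3, x4 ≥ 0.
The optimal basis is {iron-oxide red}; phthalo green, zinc oxide, titanium dioxide drop out. Binding constraint: yellow component.
Optimal quantities: iron-oxide red = 5.4444 kg.
Total cost: 1.34·5.4444 = 7.2955.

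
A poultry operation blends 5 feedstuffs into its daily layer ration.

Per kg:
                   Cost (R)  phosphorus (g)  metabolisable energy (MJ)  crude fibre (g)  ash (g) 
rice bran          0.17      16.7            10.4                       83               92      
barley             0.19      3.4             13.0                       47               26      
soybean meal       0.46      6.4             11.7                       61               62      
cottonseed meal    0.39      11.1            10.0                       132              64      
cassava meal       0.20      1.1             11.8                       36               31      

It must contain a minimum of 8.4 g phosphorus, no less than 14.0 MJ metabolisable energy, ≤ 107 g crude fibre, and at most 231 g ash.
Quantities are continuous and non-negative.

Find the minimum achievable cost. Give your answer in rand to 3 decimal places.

R0.211

Set it up as a linear program. Let x1 = kg of rice bran, x2 = kg of barley, x3 = kg of soybean meal, x4 = kg of cottonseed meal, x5 = kg of cassava meal.
min 0.17x1 + 0.19x2 + 0.46x3 + 0.39x4 + 0.2x5 subject to:
  16.7x1 + 3.4x2 + 6.4x3 + 11.1x4 + 1.1x5 ≥ 8.4   (phosphorus)
  10.4x1 + 13x2 + 11.7x3 + 10x4 + 11.8x5 ≥ 14   (metabolisable energy)
  83x1 + 47x2 + 61x3 + 132x4 + 36x5 ≤ 107   (crude fibre)
  92x1 + 26x2 + 62x3 + 64x4 + 31x5 ≤ 231   (ash)
  x1, x2, x3, x4, x5 ≥ 0.
The optimal basis is {rice bran, barley}; soybean meal, cottonseed meal, cassava meal drop out. Binding constraints: phosphorus and metabolisable energy.
So rice bran = 0.3389 kg, barley = 0.8058 kg.
Objective = 0.17·0.3389 + 0.19·0.8058 = 0.21072.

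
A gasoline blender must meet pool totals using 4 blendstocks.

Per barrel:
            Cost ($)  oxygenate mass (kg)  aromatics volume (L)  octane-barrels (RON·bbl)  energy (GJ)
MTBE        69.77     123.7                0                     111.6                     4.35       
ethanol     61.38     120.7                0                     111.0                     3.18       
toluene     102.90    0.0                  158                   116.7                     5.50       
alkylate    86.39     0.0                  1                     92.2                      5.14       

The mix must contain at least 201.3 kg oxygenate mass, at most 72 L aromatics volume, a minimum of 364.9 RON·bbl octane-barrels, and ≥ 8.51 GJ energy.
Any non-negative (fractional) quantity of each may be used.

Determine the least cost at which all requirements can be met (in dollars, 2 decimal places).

Let x1 = barrels of MTBE, x2 = barrels of ethanol, x3 = barrels of toluene, x4 = barrels of alkylate.
Minimise 69.77x1 + 61.38x2 + 102.9x3 + 86.39x4 s.t.:
  123.7x1 + 120.7x2 ≥ 201.3   (oxygenate mass)
  158x3 + 1x4 ≤ 72   (aromatics volume)
  111.6x1 + 111x2 + 116.7x3 + 92.2x4 ≥ 364.9   (octane-barrels)
  4.35x1 + 3.18x2 + 5.5x3 + 5.14x4 ≥ 8.51   (energy)
  x1, x2, x3, x4 ≥ 0.
The minimum-cost mix takes nothing from MTBE, toluene, alkylate — only ethanol. There the octane-barrels constraint is tight.
Solving gives x2 = 3.2874.
Cost = 61.38·3.2874 = 201.7806.

$201.78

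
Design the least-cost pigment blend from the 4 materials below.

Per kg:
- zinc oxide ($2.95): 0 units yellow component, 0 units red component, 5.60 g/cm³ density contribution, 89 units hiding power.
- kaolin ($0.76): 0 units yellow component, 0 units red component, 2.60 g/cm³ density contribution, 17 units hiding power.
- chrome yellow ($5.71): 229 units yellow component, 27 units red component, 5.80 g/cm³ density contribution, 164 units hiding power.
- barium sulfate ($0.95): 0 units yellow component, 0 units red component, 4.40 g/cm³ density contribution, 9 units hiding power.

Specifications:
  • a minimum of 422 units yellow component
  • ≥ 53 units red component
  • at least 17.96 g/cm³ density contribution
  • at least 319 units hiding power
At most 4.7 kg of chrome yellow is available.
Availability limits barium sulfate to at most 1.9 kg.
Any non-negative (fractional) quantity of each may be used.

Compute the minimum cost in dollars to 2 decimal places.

$12.63

Treat it as an LP. Let x1 = kg of zinc oxide, x2 = kg of kaolin, x3 = kg of chrome yellow, x4 = kg of barium sulfate.
min 2.95x1 + 0.76x2 + 5.71x3 + 0.95x4 with:
  229x3 ≥ 422   (yellow component)
  27x3 ≥ 53   (red component)
  5.6x1 + 2.6x2 + 5.8x3 + 4.4x4 ≥ 17.96   (density contribution)
  89x1 + 17x2 + 164x3 + 9x4 ≥ 319   (hiding power)
  x3 ≤ 4.7
  x4 ≤ 1.9
  x1, x2, x3, x4 ≥ 0.
The cheapest feasible vertex uses only chrome yellow, barium sulfate; zinc oxide, kaolin are not used. There the red component and density contribution constraints are tight.
Solving gives x3 = 1.963, x4 = 1.494.
Cost = 5.71·1.963 + 0.95·1.494 = 12.6280.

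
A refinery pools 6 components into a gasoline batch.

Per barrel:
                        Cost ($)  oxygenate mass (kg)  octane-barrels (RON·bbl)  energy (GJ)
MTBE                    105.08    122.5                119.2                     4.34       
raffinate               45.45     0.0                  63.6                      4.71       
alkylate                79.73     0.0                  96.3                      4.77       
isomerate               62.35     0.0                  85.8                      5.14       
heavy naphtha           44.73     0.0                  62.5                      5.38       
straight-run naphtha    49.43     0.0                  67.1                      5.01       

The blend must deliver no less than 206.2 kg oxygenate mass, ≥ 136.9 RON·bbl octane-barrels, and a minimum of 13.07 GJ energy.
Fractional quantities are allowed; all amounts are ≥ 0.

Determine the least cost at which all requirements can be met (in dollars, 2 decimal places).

$224.81

This is a linear program. Let x1 = barrels of MTBE, x2 = barrels of raffinate, x3 = barrels of alkylate, x4 = barrels of isomerate, x5 = barrels of heavy naphtha, x6 = barrels of straight-run naphtha.
Minimise 105.08x1 + 45.45x2 + 79.73x3 + 62.35x4 + 44.73x5 + 49.43x6 with:
  122.5x1 ≥ 206.2   (oxygenate mass)
  119.2x1 + 63.6x2 + 96.3x3 + 85.8x4 + 62.5x5 + 67.1x6 ≥ 136.9   (octane-barrels)
  4.34x1 + 4.71x2 + 4.77x3 + 5.14x4 + 5.38x5 + 5.01x6 ≥ 13.07   (energy)
  x1, x2, x3, x4, x5, x6 ≥ 0.
The cheapest feasible vertex uses only MTBE, heavy naphtha; raffinate, alkylate, isomerate, straight-run naphtha are not used. There the oxygenate mass and energy constraints are tight.
That vertex is x1 = 1.6833, x5 = 1.0715.
Total cost: 105.08·1.6833 + 44.73·1.0715 = 224.8094.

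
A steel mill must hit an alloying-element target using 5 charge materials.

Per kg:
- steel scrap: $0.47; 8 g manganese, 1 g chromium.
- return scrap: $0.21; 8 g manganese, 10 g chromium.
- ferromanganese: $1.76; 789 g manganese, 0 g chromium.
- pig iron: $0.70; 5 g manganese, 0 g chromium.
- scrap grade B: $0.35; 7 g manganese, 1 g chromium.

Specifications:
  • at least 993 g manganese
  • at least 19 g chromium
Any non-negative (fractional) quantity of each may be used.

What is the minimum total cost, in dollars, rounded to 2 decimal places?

$2.58

Let x1 = kg of steel scrap, x2 = kg of return scrap, x3 = kg of ferromanganese, x4 = kg of pig iron, x5 = kg of scrap grade B.
min 0.47x1 + 0.21x2 + 1.76x3 + 0.7x4 + 0.35x5 with:
  8x1 + 8x2 + 789x3 + 5x4 + 7x5 ≥ 993   (manganese)
  1x1 + 10x2 + 1x5 ≥ 19   (chromium)
  x1, x2, x3, x4, x5 ≥ 0.
At the optimum only return scrap, ferromanganese are positive (steel scrap, pig iron, scrap grade B = 0). There the manganese and chromium constraints are tight.
That vertex is x2 = 1.9, x3 = 1.239.
Hence cost = 0.21·1.9 + 1.76·1.239 = $2.5796.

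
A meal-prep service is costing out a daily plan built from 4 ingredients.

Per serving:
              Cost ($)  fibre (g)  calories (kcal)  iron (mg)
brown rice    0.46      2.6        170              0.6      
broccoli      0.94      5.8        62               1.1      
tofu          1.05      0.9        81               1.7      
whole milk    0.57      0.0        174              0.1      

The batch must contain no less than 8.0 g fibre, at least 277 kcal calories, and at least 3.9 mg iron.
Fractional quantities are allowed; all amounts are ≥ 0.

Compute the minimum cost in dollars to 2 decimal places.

$2.64

Let x1 = servings of brown rice, x2 = servings of broccoli, x3 = servings of tofu, x4 = servings of whole milk.
Minimise 0.46x1 + 0.94x2 + 1.05x3 + 0.57x4 with:
  2.6x1 + 5.8x2 + 0.9x3 ≥ 8   (fibre)
  170x1 + 62x2 + 81x3 + 174x4 ≥ 277   (calories)
  0.6x1 + 1.1x2 + 1.7x3 + 0.1x4 ≥ 3.9   (iron)
  x1, x2, x3, x4 ≥ 0.
The optimal basis is {brown rice, tofu}; broccoli, whole milk drop out. The fibre and iron requirements are met with equality.
That vertex is x1 = 2.601, x3 = 1.376.
Total cost: 0.46·2.601 + 1.05·1.376 = 2.6413.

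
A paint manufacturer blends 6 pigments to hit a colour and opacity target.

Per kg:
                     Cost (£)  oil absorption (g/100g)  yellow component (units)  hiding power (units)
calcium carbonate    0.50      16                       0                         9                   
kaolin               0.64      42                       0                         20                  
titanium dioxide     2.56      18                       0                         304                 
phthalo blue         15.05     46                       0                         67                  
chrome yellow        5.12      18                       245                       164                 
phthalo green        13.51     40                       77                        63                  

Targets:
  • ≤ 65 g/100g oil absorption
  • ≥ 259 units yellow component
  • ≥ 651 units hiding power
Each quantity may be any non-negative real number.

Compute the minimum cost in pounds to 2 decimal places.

This is a linear program. Let x1 = kg of calcium carbonate, x2 = kg of kaolin, x3 = kg of titanium dioxide, x4 = kg of phthalo blue, x5 = kg of chrome yellow, x6 = kg of phthalo green.
min 0.5x1 + 0.64x2 + 2.56x3 + 15.05x4 + 5.12x5 + 13.51x6 s.t.:
  16x1 + 42x2 + 18x3 + 46x4 + 18x5 + 40x6 ≤ 65   (oil absorption)
  245x5 + 77x6 ≥ 259   (yellow component)
  9x1 + 20x2 + 304x3 + 67x4 + 164x5 + 63x6 ≥ 651   (hiding power)
  x1, x2, x3, x4, x5, x6 ≥ 0.
The optimal basis is {titanium dioxide, chrome yellow}; calcium carbonate, kaolin, phthalo blue, phthalo green drop out. Binding constraints: yellow component and hiding power.
Solving gives x3 = 1.571, x5 = 1.057.
Total cost: 2.56·1.571 + 5.12·1.057 = 9.4336.

£9.43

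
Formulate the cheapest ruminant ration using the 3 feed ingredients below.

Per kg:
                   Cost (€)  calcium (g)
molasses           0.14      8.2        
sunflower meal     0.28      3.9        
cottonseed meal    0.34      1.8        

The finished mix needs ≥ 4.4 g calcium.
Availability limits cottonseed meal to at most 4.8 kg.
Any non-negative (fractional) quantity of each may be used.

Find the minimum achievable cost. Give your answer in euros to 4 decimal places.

Treat it as an LP. Let x1 = kg of molasses, x2 = kg of sunflower meal, x3 = kg of cottonseed meal.
Minimise 0.14x1 + 0.28x2 + 0.34x3 subject to:
  8.2x1 + 3.9x2 + 1.8x3 ≥ 4.4   (calcium)
  x3 ≤ 4.8
  x1, x2, x3 ≥ 0.
The optimal basis is {molasses}; sunflower meal, cottonseed meal drop out. There the calcium constraint is tight.
Optimal quantities: molasses = 0.5366 kg.
Objective = 0.14·0.5366 = 0.075124.

€0.0751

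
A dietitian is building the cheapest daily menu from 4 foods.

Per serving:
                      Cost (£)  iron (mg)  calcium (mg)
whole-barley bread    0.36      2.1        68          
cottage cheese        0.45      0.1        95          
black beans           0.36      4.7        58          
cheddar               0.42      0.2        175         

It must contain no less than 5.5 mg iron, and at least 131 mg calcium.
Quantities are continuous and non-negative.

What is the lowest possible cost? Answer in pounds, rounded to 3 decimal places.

£0.569

This is a linear program. Let x1 = servings of whole-barley bread, x2 = servings of cottage cheese, x3 = servings of black beans, x4 = servings of cheddar.
min 0.36x1 + 0.45x2 + 0.36x3 + 0.42x4 s.t.:
  2.1x1 + 0.1x2 + 4.7x3 + 0.2x4 ≥ 5.5   (iron)
  68x1 + 95x2 + 58x3 + 175x4 ≥ 131   (calcium)
  x1, x2, x3, x4 ≥ 0.
The minimum-cost mix takes nothing from whole-barley bread, cottage cheese — only black beans, cheddar. Binding constraints: iron and calcium.
Optimal quantities: black beans = 1.155 servings, cheddar = 0.3659 servings.
Hence cost = 0.36·1.155 + 0.42·0.3659 = £0.56948.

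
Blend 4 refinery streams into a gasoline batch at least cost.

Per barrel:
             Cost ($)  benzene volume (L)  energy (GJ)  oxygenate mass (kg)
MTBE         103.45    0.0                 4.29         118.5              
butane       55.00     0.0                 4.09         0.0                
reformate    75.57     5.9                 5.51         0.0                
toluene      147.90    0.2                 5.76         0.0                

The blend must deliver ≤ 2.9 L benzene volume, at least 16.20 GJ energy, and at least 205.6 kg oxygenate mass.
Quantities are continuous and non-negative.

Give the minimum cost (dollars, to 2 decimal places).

Treat it as an LP. Let x1 = barrels of MTBE, x2 = barrels of butane, x3 = barrels of reformate, x4 = barrels of toluene.
min 103.45x1 + 55x2 + 75.57x3 + 147.9x4 s.t.:
  5.9x3 + 0.2x4 ≤ 2.9   (benzene volume)
  4.29x1 + 4.09x2 + 5.51x3 + 5.76x4 ≥ 16.2   (energy)
  118.5x1 ≥ 205.6   (oxygenate mass)
  x1, x2, x3, x4 ≥ 0.
The minimum-cost mix takes nothing from reformate, toluene — only MTBE, butane. There the energy and oxygenate mass constraints are tight.
Optimal quantities: MTBE = 1.735 barrels, butane = 2.141 barrels.
Hence cost = 103.45·1.735 + 55·2.141 = $297.2408.

$297.24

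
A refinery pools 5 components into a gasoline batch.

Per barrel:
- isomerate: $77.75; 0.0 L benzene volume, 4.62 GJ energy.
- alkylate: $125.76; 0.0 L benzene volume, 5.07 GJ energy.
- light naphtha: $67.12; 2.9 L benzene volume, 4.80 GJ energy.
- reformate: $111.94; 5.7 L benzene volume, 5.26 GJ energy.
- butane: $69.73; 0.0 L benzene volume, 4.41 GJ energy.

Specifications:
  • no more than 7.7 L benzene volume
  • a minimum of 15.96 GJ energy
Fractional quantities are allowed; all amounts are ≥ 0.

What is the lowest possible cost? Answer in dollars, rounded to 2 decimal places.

Set it up as a linear program. Let x1 = barrels of isomerate, x2 = barrels of alkylate, x3 = barrels of light naphtha, x4 = barrels of reformate, x5 = barrels of butane.
Minimize 77.75x1 + 125.76x2 + 67.12x3 + 111.94x4 + 69.73x5 subject to:
  2.9x3 + 5.7x4 ≤ 7.7   (benzene volume)
  4.62x1 + 5.07x2 + 4.8x3 + 5.26x4 + 4.41x5 ≥ 15.96   (energy)
  x1, x2, x3, x4, x5 ≥ 0.
The minimum-cost mix takes nothing from isomerate, alkylate, reformate — only light naphtha, butane. The benzene volume and energy requirements are met with equality.
Optimal quantities: light naphtha = 2.6552 barrels, butane = 0.72906 barrels.
Hence cost = 67.12·2.6552 + 69.73·0.72906 = $229.0544.

$229.05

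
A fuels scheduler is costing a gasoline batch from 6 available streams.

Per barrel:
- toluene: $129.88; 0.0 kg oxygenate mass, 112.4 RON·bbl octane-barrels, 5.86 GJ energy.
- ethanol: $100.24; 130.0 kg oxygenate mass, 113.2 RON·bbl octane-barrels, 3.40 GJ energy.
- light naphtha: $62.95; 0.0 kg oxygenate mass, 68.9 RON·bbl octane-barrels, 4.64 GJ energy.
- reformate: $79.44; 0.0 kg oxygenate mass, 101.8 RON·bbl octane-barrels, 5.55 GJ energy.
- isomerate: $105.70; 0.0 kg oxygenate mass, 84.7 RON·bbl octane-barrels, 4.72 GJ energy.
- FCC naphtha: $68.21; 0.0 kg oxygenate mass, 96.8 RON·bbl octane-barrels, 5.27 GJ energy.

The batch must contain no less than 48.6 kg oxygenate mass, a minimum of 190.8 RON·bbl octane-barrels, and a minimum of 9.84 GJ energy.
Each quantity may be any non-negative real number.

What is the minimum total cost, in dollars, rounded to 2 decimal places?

$148.38

Treat it as an LP. Let x1 = barrels of toluene, x2 = barrels of ethanol, x3 = barrels of light naphtha, x4 = barrels of reformate, x5 = barrels of isomerate, x6 = barrels of FCC naphtha.
min 129.88x1 + 100.24x2 + 62.95x3 + 79.44x4 + 105.7x5 + 68.21x6 subject to:
  130x2 ≥ 48.6   (oxygenate mass)
  112.4x1 + 113.2x2 + 68.9x3 + 101.8x4 + 84.7x5 + 96.8x6 ≥ 190.8   (octane-barrels)
  5.86x1 + 3.4x2 + 4.64x3 + 5.55x4 + 4.72x5 + 5.27x6 ≥ 9.84   (energy)
  x1, x2, x3, x4, x5, x6 ≥ 0.
The optimal basis is {ethanol, FCC naphtha}; toluene, light naphtha, reformate, isomerate drop out. There the oxygenate mass and energy constraints are tight.
Optimal quantities: ethanol = 0.3738 barrels, FCC naphtha = 1.626 barrels.
Total cost: 100.24·0.3738 + 68.21·1.626 = 148.3792.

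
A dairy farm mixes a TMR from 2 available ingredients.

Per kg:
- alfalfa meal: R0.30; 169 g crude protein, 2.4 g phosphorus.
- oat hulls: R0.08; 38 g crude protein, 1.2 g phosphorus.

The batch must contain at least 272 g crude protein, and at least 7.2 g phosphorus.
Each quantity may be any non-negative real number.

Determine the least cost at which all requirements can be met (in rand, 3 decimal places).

Let x1 = kg of alfalfa meal, x2 = kg of oat hulls.
Minimise 0.3x1 + 0.08x2 s.t.:
  169x1 + 38x2 ≥ 272   (crude protein)
  2.4x1 + 1.2x2 ≥ 7.2   (phosphorus)
  x1, x2 ≥ 0.
Both inputs are positive at the optimum. There the crude protein and phosphorus constraints are tight.
That vertex is x1 = 0.4731, x2 = 5.054.
Cost = 0.3·0.4731 + 0.08·5.054 = 0.54625.

R0.546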